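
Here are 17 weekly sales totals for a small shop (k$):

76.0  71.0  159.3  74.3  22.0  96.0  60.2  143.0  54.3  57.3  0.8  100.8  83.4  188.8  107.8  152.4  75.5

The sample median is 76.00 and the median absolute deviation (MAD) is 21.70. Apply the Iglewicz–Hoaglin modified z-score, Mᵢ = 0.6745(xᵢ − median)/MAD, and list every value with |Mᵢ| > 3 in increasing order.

188.8

|Mᵢ| > 3 ⇔ |xᵢ − 76.00| > 3·21.70/0.6745 = 96.52.
So outliers lie outside [-20.52, 172.52].
188.8: M = 3.51 → outlier.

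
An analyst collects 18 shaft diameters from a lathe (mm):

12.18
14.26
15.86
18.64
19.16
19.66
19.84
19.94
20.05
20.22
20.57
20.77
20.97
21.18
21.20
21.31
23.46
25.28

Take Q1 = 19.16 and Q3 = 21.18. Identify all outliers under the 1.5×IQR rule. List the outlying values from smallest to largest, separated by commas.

12.18, 14.26, 15.86, 25.28

IQR = Q3 − Q1 = 21.18 − 19.16 = 2.02.
Lower fence = Q1 − 1.5·IQR = 19.16 − 3.03 = 16.13.
Upper fence = Q3 + 1.5·IQR = 21.18 + 3.03 = 24.21.
12.18 < 16.13 → outlier.
14.26 < 16.13 → outlier.
15.86 < 16.13 → outlier.
25.28 > 24.21 → outlier.
All remaining values lie within [16.13, 24.21].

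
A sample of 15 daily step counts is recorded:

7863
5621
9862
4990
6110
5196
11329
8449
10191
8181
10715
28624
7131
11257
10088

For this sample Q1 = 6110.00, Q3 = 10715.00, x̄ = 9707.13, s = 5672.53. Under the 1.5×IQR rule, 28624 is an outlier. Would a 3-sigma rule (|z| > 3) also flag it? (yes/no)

yes

z = (28624 − 9707.13) / 5672.53 = 3.33.
|z| = 3.33 > 3.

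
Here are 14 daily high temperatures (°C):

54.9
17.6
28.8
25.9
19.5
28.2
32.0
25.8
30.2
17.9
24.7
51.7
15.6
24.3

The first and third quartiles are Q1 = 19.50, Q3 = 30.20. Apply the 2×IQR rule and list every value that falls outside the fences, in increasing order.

IQR = Q3 − Q1 = 30.20 − 19.50 = 10.70.
Lower fence = Q1 − 2·IQR = 19.50 − 21.40 = -1.90.
Upper fence = Q3 + 2·IQR = 30.20 + 21.40 = 51.60.
51.7 > 51.60 → outlier.
54.9 > 51.60 → outlier.
All remaining values lie within [-1.90, 51.60].

51.7, 54.9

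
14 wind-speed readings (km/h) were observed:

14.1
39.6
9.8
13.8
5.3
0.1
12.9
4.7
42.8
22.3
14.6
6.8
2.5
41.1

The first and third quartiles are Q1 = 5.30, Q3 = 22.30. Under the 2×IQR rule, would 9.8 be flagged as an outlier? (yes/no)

no

IQR = Q3 − Q1 = 22.30 − 5.30 = 17.00.
Lower fence = Q1 − 2·IQR = 5.30 − 34.00 = -28.70.
Upper fence = Q3 + 2·IQR = 22.30 + 34.00 = 56.30.
9.8 lies within [-28.70, 56.30].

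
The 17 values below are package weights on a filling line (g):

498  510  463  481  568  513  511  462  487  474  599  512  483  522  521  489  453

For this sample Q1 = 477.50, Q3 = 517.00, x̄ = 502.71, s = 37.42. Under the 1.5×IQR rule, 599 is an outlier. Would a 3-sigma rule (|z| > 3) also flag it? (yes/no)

no

z = (599 − 502.71) / 37.42 = 2.57.
|z| = 2.57 ≤ 3.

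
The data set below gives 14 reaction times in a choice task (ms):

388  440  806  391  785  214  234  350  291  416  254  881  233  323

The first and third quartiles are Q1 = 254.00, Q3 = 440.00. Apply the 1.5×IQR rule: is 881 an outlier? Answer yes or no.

yes

IQR = Q3 − Q1 = 440.00 − 254.00 = 186.00.
Lower fence = Q1 − 1.5·IQR = 254.00 − 279.00 = -25.00.
Upper fence = Q3 + 1.5·IQR = 440.00 + 279.00 = 719.00.
881 lies above the upper fence.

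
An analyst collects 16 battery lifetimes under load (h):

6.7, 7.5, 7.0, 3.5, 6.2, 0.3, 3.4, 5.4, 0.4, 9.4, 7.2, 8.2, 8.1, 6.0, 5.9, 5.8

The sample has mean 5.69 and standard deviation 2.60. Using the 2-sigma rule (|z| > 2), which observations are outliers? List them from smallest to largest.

Cutoffs at x̄ ± 2s: 5.69 ± 2·2.60 = [0.49, 10.89].
0.3: z = -2.07, |z| > 2 → outlier.
0.4: z = -2.03, |z| > 2 → outlier.
Every other value lies within [0.49, 10.89].

0.3, 0.4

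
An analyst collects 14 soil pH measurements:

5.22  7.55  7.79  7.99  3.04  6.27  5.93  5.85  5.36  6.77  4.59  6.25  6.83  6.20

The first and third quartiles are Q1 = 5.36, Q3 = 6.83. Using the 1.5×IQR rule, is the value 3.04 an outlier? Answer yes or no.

IQR = Q3 − Q1 = 6.83 − 5.36 = 1.47.
Lower fence = Q1 − 1.5·IQR = 5.36 − 2.205 = 3.155.
Upper fence = Q3 + 1.5·IQR = 6.83 + 2.205 = 9.035.
3.04 lies below the lower fence.

yes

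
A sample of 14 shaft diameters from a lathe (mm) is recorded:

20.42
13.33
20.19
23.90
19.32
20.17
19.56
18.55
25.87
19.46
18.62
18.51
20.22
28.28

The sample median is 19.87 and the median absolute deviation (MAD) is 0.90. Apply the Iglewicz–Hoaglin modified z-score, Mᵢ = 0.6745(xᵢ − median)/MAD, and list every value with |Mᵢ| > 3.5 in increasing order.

13.33, 25.87, 28.28

|Mᵢ| > 3.5 ⇔ |xᵢ − 19.87| > 3.5·0.90/0.6745 = 4.67.
So outliers lie outside [15.20, 24.54].
13.33: M = -4.90 → outlier.
25.87: M = 4.50 → outlier.
28.28: M = 6.30 → outlier.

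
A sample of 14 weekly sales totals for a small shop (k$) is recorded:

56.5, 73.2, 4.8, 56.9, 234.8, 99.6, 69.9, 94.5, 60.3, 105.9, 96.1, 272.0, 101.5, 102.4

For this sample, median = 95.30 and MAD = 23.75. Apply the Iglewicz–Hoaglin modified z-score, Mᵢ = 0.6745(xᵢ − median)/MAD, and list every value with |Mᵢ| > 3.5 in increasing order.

234.8, 272.0

|Mᵢ| > 3.5 ⇔ |xᵢ − 95.30| > 3.5·23.75/0.6745 = 123.24.
So outliers lie outside [-27.94, 218.54].
234.8: M = 3.96 → outlier.
272.0: M = 5.02 → outlier.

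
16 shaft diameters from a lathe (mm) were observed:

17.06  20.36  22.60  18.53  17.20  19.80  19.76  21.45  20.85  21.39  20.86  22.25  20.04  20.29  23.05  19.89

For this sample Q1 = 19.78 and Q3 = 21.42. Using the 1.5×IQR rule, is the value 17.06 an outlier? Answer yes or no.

yes

IQR = Q3 − Q1 = 21.42 − 19.78 = 1.64.
Lower fence = Q1 − 1.5·IQR = 19.78 − 2.46 = 17.32.
Upper fence = Q3 + 1.5·IQR = 21.42 + 2.46 = 23.88.
17.06 lies below the lower fence.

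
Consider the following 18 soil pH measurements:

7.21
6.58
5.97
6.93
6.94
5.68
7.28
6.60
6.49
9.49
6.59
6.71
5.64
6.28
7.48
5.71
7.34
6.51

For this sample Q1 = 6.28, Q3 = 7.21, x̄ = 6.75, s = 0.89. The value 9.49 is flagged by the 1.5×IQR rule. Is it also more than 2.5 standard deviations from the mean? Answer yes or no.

z = (9.49 − 6.75) / 0.89 = 3.08.
|z| = 3.08 > 2.5.

yes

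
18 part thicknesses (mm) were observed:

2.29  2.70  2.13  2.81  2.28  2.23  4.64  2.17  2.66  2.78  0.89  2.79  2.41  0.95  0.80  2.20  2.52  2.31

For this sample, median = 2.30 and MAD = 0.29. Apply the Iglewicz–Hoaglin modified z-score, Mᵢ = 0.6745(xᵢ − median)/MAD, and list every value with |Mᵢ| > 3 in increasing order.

0.80, 0.89, 0.95, 4.64

|Mᵢ| > 3 ⇔ |xᵢ − 2.30| > 3·0.29/0.6745 = 1.29.
So outliers lie outside [1.01, 3.59].
0.80: M = -3.49 → outlier.
0.89: M = -3.28 → outlier.
0.95: M = -3.14 → outlier.
4.64: M = 5.44 → outlier.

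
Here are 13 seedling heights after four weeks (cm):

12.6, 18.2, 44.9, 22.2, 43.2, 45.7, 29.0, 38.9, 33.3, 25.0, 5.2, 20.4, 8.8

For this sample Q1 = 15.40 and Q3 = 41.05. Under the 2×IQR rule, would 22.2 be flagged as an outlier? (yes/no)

IQR = Q3 − Q1 = 41.05 − 15.40 = 25.65.
Lower fence = Q1 − 2·IQR = 15.40 − 51.30 = -35.90.
Upper fence = Q3 + 2·IQR = 41.05 + 51.30 = 92.35.
22.2 lies within [-35.90, 92.35].

no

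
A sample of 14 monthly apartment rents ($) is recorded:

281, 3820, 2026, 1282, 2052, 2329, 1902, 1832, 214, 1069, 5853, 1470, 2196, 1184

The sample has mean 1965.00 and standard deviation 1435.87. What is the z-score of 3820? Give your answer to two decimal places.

1.29

z = (3820 − 1965.00) / 1435.87 = 1.29.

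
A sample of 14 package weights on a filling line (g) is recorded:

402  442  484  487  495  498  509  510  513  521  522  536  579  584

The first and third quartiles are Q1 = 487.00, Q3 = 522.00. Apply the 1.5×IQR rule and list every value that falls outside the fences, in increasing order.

402, 579, 584

IQR = Q3 − Q1 = 522.00 − 487.00 = 35.00.
Lower fence = Q1 − 1.5·IQR = 487.00 − 52.50 = 434.50.
Upper fence = Q3 + 1.5·IQR = 522.00 + 52.50 = 574.50.
402 < 434.50 → outlier.
579 > 574.50 → outlier.
584 > 574.50 → outlier.
All remaining values lie within [434.50, 574.50].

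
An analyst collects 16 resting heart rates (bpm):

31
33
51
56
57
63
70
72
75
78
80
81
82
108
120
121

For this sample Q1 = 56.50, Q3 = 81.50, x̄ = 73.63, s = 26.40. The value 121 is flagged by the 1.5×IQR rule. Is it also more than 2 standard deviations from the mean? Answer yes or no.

z = (121 − 73.63) / 26.40 = 1.79.
|z| = 1.79 ≤ 2.

no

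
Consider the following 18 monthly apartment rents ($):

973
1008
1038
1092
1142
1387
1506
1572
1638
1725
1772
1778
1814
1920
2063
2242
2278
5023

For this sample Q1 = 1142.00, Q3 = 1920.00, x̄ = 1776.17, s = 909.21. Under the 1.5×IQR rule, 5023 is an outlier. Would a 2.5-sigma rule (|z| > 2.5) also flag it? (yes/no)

yes

z = (5023 − 1776.17) / 909.21 = 3.57.
|z| = 3.57 > 2.5.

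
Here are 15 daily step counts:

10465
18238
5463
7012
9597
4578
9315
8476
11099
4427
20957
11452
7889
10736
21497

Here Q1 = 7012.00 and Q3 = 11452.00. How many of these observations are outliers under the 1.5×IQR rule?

IQR = 4440.00; fences at 7012.00 − 6660.00 = 352.00 and 11452.00 + 6660.00 = 18112.00.
Outside the cutoffs: 18238, 20957, 21497.

3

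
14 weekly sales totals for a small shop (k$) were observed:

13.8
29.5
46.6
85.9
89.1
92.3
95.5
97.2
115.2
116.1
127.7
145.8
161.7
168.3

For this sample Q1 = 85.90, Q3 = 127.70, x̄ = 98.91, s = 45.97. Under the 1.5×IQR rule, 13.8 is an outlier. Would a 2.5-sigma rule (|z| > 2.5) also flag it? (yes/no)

no

z = (13.8 − 98.91) / 45.97 = -1.85.
|z| = 1.85 ≤ 2.5.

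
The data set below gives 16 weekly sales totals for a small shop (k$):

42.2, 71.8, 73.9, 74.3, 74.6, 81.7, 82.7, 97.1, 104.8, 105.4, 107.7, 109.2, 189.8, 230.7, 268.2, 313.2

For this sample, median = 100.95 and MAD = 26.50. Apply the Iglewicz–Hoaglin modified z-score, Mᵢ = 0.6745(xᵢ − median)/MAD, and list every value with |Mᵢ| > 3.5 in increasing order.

|Mᵢ| > 3.5 ⇔ |xᵢ − 100.95| > 3.5·26.50/0.6745 = 137.51.
So outliers lie outside [-36.56, 238.46].
268.2: M = 4.26 → outlier.
313.2: M = 5.40 → outlier.

268.2, 313.2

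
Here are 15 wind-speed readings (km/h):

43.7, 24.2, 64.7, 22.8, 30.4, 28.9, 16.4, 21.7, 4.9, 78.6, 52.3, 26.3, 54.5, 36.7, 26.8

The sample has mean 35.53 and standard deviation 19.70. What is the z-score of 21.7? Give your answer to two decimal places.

-0.70

z = (21.7 − 35.53) / 19.70 = -0.70.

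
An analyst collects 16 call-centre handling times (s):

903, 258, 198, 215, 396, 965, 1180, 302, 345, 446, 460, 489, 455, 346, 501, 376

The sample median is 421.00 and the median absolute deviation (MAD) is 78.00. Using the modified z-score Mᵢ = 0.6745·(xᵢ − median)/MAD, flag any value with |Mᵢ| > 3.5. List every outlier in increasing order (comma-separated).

903, 965, 1180

|Mᵢ| > 3.5 ⇔ |xᵢ − 421.00| > 3.5·78.00/0.6745 = 404.74.
So outliers lie outside [16.26, 825.74].
903: M = 4.17 → outlier.
965: M = 4.70 → outlier.
1180: M = 6.56 → outlier.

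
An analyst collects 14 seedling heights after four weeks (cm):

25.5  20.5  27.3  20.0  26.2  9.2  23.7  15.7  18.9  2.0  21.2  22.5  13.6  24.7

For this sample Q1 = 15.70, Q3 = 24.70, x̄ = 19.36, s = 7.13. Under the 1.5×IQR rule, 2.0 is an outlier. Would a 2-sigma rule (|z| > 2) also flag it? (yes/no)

yes

z = (2.0 − 19.36) / 7.13 = -2.43.
|z| = 2.43 > 2.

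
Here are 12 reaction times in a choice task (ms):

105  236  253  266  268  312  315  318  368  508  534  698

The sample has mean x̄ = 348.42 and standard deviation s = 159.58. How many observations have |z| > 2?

Cutoffs: x̄ ± 2s = [29.26, 667.58].
Outside the cutoffs: 698.

1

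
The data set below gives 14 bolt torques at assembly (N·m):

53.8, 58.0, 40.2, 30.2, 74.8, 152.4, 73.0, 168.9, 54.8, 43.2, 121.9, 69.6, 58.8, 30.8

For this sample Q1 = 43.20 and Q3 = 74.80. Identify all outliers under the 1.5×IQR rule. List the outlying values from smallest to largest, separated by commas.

IQR = Q3 − Q1 = 74.80 − 43.20 = 31.60.
Lower fence = Q1 − 1.5·IQR = 43.20 − 47.40 = -4.20.
Upper fence = Q3 + 1.5·IQR = 74.80 + 47.40 = 122.20.
152.4 > 122.20 → outlier.
168.9 > 122.20 → outlier.
All remaining values lie within [-4.20, 122.20].

152.4, 168.9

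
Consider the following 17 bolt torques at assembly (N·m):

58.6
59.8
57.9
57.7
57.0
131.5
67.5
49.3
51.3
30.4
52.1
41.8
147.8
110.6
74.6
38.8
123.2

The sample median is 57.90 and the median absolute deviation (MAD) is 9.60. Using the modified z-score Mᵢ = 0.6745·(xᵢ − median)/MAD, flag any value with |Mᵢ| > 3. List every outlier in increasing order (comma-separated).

|Mᵢ| > 3 ⇔ |xᵢ − 57.90| > 3·9.60/0.6745 = 42.70.
So outliers lie outside [15.20, 100.60].
110.6: M = 3.70 → outlier.
123.2: M = 4.59 → outlier.
131.5: M = 5.17 → outlier.
147.8: M = 6.32 → outlier.

110.6, 123.2, 131.5, 147.8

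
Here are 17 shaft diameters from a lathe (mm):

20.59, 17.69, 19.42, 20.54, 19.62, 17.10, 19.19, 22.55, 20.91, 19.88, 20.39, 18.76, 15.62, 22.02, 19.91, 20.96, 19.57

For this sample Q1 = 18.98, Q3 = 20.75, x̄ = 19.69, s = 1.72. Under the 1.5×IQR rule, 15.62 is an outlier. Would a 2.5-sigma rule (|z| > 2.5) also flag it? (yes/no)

no

z = (15.62 − 19.69) / 1.72 = -2.37.
|z| = 2.37 ≤ 2.5.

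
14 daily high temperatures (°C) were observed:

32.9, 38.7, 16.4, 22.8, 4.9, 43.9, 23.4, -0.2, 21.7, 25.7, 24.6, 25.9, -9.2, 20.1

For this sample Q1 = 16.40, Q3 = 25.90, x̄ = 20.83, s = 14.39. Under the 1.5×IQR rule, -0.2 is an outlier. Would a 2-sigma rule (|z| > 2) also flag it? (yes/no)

no

z = (-0.2 − 20.83) / 14.39 = -1.46.
|z| = 1.46 ≤ 2.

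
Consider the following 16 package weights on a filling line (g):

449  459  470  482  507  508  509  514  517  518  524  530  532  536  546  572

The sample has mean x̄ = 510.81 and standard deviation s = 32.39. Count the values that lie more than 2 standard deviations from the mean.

Cutoffs: x̄ ± 2s = [446.03, 575.59].
Every value lies within the cutoffs.

0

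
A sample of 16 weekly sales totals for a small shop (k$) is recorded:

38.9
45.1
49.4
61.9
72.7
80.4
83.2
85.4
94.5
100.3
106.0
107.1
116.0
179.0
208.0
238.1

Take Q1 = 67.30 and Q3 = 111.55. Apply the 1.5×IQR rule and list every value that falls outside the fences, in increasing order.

IQR = Q3 − Q1 = 111.55 − 67.30 = 44.25.
Lower fence = Q1 − 1.5·IQR = 67.30 − 66.375 = 0.925.
Upper fence = Q3 + 1.5·IQR = 111.55 + 66.375 = 177.925.
179.0 > 177.925 → outlier.
208.0 > 177.925 → outlier.
238.1 > 177.925 → outlier.
All remaining values lie within [0.925, 177.925].

179.0, 208.0, 238.1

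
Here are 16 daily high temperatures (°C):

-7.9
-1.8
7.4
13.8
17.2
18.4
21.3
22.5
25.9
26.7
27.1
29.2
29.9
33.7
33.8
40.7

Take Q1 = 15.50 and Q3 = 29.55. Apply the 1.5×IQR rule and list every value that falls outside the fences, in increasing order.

-7.9

IQR = Q3 − Q1 = 29.55 − 15.50 = 14.05.
Lower fence = Q1 − 1.5·IQR = 15.50 − 21.075 = -5.575.
Upper fence = Q3 + 1.5·IQR = 29.55 + 21.075 = 50.625.
-7.9 < -5.575 → outlier.
All remaining values lie within [-5.575, 50.625].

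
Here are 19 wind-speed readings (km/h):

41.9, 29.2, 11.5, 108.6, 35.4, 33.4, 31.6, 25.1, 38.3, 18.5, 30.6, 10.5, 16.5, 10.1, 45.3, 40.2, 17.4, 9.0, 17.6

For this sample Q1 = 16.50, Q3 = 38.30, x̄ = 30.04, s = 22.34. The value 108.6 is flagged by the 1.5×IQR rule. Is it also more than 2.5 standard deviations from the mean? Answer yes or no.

yes

z = (108.6 − 30.04) / 22.34 = 3.52.
|z| = 3.52 > 2.5.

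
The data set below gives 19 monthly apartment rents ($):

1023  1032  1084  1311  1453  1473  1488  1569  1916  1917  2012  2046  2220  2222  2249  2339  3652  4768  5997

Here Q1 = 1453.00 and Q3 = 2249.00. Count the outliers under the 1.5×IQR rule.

IQR = 796.00; fences at 1453.00 − 1194.00 = 259.00 and 2249.00 + 1194.00 = 3443.00.
Outside the cutoffs: 3652, 4768, 5997.

3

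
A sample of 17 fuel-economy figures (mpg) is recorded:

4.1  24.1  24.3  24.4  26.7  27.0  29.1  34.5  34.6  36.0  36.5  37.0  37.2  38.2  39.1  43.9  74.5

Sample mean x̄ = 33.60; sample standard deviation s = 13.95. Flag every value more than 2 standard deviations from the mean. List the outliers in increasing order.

4.1, 74.5

Cutoffs at x̄ ± 2s: 33.60 ± 2·13.95 = [5.70, 61.50].
4.1: z = -2.11, |z| > 2 → outlier.
74.5: z = 2.93, |z| > 2 → outlier.
Every other value lies within [5.70, 61.50].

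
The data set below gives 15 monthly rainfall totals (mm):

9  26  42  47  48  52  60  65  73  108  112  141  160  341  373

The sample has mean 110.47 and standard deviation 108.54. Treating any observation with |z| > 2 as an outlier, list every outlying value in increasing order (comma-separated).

341, 373

Cutoffs at x̄ ± 2s: 110.47 ± 2·108.54 = [-106.61, 327.55].
341: z = 2.12, |z| > 2 → outlier.
373: z = 2.42, |z| > 2 → outlier.
Every other value lies within [-106.61, 327.55].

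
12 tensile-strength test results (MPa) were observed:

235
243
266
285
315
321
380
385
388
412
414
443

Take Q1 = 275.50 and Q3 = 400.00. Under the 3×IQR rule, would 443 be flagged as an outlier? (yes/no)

IQR = Q3 − Q1 = 400.00 − 275.50 = 124.50.
Lower fence = Q1 − 3·IQR = 275.50 − 373.50 = -98.00.
Upper fence = Q3 + 3·IQR = 400.00 + 373.50 = 773.50.
443 lies within [-98.00, 773.50].

no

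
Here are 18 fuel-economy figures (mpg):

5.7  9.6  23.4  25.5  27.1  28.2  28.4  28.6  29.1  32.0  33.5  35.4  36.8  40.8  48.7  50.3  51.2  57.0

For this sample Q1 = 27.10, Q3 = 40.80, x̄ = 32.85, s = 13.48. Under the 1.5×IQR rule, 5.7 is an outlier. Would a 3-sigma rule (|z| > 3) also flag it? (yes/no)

z = (5.7 − 32.85) / 13.48 = -2.01.
|z| = 2.01 ≤ 3.

no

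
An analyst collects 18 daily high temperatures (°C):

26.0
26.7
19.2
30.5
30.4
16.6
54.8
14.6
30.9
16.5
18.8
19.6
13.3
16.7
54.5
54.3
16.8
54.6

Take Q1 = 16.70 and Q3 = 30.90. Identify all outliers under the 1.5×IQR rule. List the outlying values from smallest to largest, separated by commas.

IQR = Q3 − Q1 = 30.90 − 16.70 = 14.20.
Lower fence = Q1 − 1.5·IQR = 16.70 − 21.30 = -4.60.
Upper fence = Q3 + 1.5·IQR = 30.90 + 21.30 = 52.20.
54.3 > 52.20 → outlier.
54.5 > 52.20 → outlier.
54.6 > 52.20 → outlier.
54.8 > 52.20 → outlier.
All remaining values lie within [-4.60, 52.20].

54.3, 54.5, 54.6, 54.8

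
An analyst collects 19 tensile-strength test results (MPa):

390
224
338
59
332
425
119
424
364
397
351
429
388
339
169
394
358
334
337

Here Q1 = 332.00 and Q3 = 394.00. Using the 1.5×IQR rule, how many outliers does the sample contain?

4

IQR = 62.00; fences at 332.00 − 93.00 = 239.00 and 394.00 + 93.00 = 487.00.
Outside the cutoffs: 59, 119, 169, 224.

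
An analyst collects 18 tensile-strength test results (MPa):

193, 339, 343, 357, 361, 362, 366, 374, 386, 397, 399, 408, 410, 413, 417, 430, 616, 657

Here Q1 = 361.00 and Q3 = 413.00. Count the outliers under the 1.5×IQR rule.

3

IQR = 52.00; fences at 361.00 − 78.00 = 283.00 and 413.00 + 78.00 = 491.00.
Outside the cutoffs: 193, 616, 657.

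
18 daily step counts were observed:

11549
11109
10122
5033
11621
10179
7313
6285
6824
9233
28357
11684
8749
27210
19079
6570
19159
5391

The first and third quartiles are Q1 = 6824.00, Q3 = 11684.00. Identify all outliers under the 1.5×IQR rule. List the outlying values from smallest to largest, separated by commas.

IQR = Q3 − Q1 = 11684.00 − 6824.00 = 4860.00.
Lower fence = Q1 − 1.5·IQR = 6824.00 − 7290.00 = -466.00.
Upper fence = Q3 + 1.5·IQR = 11684.00 + 7290.00 = 18974.00.
19079 > 18974.00 → outlier.
19159 > 18974.00 → outlier.
27210 > 18974.00 → outlier.
28357 > 18974.00 → outlier.
All remaining values lie within [-466.00, 18974.00].

19079, 19159, 27210, 28357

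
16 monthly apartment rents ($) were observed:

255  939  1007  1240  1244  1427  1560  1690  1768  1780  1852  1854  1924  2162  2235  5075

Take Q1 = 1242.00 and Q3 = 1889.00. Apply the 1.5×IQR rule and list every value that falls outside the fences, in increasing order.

IQR = Q3 − Q1 = 1889.00 − 1242.00 = 647.00.
Lower fence = Q1 − 1.5·IQR = 1242.00 − 970.50 = 271.50.
Upper fence = Q3 + 1.5·IQR = 1889.00 + 970.50 = 2859.50.
255 < 271.50 → outlier.
5075 > 2859.50 → outlier.
All remaining values lie within [271.50, 2859.50].

255, 5075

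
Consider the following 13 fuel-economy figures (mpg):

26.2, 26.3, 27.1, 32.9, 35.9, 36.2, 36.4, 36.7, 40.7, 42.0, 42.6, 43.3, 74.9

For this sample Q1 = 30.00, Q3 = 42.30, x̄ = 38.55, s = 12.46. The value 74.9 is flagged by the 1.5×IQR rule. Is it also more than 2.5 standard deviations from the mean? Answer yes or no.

z = (74.9 − 38.55) / 12.46 = 2.92.
|z| = 2.92 > 2.5.

yes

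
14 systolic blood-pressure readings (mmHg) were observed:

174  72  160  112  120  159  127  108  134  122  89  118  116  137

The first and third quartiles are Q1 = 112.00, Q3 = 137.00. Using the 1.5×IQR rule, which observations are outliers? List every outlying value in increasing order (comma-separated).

72

IQR = Q3 − Q1 = 137.00 − 112.00 = 25.00.
Lower fence = Q1 − 1.5·IQR = 112.00 − 37.50 = 74.50.
Upper fence = Q3 + 1.5·IQR = 137.00 + 37.50 = 174.50.
72 < 74.50 → outlier.
All remaining values lie within [74.50, 174.50].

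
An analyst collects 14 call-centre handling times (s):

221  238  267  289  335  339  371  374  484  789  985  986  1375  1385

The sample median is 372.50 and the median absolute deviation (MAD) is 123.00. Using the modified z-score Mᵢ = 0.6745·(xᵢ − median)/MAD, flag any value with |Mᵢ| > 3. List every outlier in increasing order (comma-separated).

985, 986, 1375, 1385

|Mᵢ| > 3 ⇔ |xᵢ − 372.50| > 3·123.00/0.6745 = 547.07.
So outliers lie outside [-174.57, 919.57].
985: M = 3.36 → outlier.
986: M = 3.36 → outlier.
1375: M = 5.50 → outlier.
1385: M = 5.55 → outlier.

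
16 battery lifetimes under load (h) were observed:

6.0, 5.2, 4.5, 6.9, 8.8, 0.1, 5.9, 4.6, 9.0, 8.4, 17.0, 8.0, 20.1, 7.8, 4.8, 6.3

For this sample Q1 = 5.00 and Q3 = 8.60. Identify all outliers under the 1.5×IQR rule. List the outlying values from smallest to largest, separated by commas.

17.0, 20.1

IQR = Q3 − Q1 = 8.60 − 5.00 = 3.60.
Lower fence = Q1 − 1.5·IQR = 5.00 − 5.40 = -0.40.
Upper fence = Q3 + 1.5·IQR = 8.60 + 5.40 = 14.00.
17.0 > 14.00 → outlier.
20.1 > 14.00 → outlier.
All remaining values lie within [-0.40, 14.00].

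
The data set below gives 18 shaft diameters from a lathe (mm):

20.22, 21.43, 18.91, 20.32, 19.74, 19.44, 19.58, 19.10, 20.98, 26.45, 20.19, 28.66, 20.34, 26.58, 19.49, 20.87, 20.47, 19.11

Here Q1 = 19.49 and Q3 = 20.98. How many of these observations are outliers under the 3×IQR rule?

3

IQR = 1.49; fences at 19.49 − 4.47 = 15.02 and 20.98 + 4.47 = 25.45.
Outside the cutoffs: 26.45, 26.58, 28.66.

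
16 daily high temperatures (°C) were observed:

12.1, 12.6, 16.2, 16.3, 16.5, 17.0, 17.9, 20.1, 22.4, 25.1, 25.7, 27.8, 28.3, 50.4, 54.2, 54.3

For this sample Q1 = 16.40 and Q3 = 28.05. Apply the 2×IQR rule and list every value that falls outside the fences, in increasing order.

54.2, 54.3

IQR = Q3 − Q1 = 28.05 − 16.40 = 11.65.
Lower fence = Q1 − 2·IQR = 16.40 − 23.30 = -6.90.
Upper fence = Q3 + 2·IQR = 28.05 + 23.30 = 51.35.
54.2 > 51.35 → outlier.
54.3 > 51.35 → outlier.
All remaining values lie within [-6.90, 51.35].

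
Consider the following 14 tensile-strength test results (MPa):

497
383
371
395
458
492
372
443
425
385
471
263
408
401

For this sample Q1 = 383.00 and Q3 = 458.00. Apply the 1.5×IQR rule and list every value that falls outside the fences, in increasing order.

263

IQR = Q3 − Q1 = 458.00 − 383.00 = 75.00.
Lower fence = Q1 − 1.5·IQR = 383.00 − 112.50 = 270.50.
Upper fence = Q3 + 1.5·IQR = 458.00 + 112.50 = 570.50.
263 < 270.50 → outlier.
All remaining values lie within [270.50, 570.50].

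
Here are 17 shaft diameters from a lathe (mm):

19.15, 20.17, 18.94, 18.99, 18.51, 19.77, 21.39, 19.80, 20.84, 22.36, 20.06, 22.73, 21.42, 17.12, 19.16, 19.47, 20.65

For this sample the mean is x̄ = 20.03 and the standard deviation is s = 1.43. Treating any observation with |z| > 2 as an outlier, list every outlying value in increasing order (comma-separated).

17.12

Cutoffs at x̄ ± 2s: 20.03 ± 2·1.43 = [17.17, 22.89].
17.12: z = -2.03, |z| > 2 → outlier.
Every other value lies within [17.17, 22.89].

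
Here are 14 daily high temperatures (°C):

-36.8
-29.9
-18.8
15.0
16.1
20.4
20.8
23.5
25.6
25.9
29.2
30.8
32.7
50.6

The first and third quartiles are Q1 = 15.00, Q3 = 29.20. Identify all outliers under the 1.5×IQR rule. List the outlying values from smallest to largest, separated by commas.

-36.8, -29.9, -18.8, 50.6

IQR = Q3 − Q1 = 29.20 − 15.00 = 14.20.
Lower fence = Q1 − 1.5·IQR = 15.00 − 21.30 = -6.30.
Upper fence = Q3 + 1.5·IQR = 29.20 + 21.30 = 50.50.
-36.8 < -6.30 → outlier.
-29.9 < -6.30 → outlier.
-18.8 < -6.30 → outlier.
50.6 > 50.50 → outlier.
All remaining values lie within [-6.30, 50.50].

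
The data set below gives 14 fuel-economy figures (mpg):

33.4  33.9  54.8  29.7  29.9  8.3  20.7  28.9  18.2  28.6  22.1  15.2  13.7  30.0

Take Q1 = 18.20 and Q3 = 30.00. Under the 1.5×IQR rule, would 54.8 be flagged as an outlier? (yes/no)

yes

IQR = Q3 − Q1 = 30.00 − 18.20 = 11.80.
Lower fence = Q1 − 1.5·IQR = 18.20 − 17.70 = 0.50.
Upper fence = Q3 + 1.5·IQR = 30.00 + 17.70 = 47.70.
54.8 lies above the upper fence.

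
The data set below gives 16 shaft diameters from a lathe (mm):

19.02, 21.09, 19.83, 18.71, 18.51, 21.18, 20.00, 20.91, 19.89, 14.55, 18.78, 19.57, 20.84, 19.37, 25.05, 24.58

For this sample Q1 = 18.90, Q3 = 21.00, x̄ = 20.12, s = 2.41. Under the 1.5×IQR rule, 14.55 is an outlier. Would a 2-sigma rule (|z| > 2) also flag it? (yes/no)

yes

z = (14.55 − 20.12) / 2.41 = -2.31.
|z| = 2.31 > 2.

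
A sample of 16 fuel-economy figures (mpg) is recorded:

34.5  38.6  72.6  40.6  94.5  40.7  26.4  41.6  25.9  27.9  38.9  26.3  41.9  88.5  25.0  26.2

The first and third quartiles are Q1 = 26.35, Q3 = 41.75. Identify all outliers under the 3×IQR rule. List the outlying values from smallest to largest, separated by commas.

IQR = Q3 − Q1 = 41.75 − 26.35 = 15.40.
Lower fence = Q1 − 3·IQR = 26.35 − 46.20 = -19.85.
Upper fence = Q3 + 3·IQR = 41.75 + 46.20 = 87.95.
88.5 > 87.95 → outlier.
94.5 > 87.95 → outlier.
All remaining values lie within [-19.85, 87.95].

88.5, 94.5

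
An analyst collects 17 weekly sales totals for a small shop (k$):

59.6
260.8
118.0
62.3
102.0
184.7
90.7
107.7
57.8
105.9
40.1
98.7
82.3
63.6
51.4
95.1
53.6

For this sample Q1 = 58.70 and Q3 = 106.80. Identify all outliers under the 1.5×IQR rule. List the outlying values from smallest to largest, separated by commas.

184.7, 260.8

IQR = Q3 − Q1 = 106.80 − 58.70 = 48.10.
Lower fence = Q1 − 1.5·IQR = 58.70 − 72.15 = -13.45.
Upper fence = Q3 + 1.5·IQR = 106.80 + 72.15 = 178.95.
184.7 > 178.95 → outlier.
260.8 > 178.95 → outlier.
All remaining values lie within [-13.45, 178.95].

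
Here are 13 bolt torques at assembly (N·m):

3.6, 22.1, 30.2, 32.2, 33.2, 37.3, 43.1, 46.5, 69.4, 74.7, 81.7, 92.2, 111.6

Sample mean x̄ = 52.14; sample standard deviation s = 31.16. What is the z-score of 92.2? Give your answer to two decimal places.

1.29

z = (92.2 − 52.14) / 31.16 = 1.29.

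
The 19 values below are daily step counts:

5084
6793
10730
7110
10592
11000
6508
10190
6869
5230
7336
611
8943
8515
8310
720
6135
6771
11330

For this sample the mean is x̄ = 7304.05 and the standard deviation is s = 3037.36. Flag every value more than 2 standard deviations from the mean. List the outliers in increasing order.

Cutoffs at x̄ ± 2s: 7304.05 ± 2·3037.36 = [1229.33, 13378.77].
611: z = -2.20, |z| > 2 → outlier.
720: z = -2.17, |z| > 2 → outlier.
Every other value lies within [1229.33, 13378.77].

611, 720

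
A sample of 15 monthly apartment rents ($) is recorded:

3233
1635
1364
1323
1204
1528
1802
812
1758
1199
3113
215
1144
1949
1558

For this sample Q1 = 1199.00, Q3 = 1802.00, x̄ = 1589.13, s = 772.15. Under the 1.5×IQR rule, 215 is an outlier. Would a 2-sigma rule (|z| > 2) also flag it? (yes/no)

z = (215 − 1589.13) / 772.15 = -1.78.
|z| = 1.78 ≤ 2.

no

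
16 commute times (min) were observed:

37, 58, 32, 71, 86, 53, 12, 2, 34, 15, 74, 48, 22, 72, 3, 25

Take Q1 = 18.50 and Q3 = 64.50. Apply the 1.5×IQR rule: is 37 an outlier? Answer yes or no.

IQR = Q3 − Q1 = 64.50 − 18.50 = 46.00.
Lower fence = Q1 − 1.5·IQR = 18.50 − 69.00 = -50.50.
Upper fence = Q3 + 1.5·IQR = 64.50 + 69.00 = 133.50.
37 lies within [-50.50, 133.50].

no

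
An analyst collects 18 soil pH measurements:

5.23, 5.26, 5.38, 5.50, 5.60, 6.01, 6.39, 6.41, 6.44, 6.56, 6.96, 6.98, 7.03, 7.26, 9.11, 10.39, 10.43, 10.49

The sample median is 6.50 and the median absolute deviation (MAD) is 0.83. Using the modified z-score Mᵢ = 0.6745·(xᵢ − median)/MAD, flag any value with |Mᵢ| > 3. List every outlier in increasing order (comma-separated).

10.39, 10.43, 10.49

|Mᵢ| > 3 ⇔ |xᵢ − 6.50| > 3·0.83/0.6745 = 3.69.
So outliers lie outside [2.81, 10.19].
10.39: M = 3.16 → outlier.
10.43: M = 3.19 → outlier.
10.49: M = 3.24 → outlier.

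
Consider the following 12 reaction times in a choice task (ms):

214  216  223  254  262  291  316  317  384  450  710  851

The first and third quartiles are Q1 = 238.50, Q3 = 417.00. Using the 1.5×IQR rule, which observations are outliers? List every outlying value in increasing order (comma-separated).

710, 851

IQR = Q3 − Q1 = 417.00 − 238.50 = 178.50.
Lower fence = Q1 − 1.5·IQR = 238.50 − 267.75 = -29.25.
Upper fence = Q3 + 1.5·IQR = 417.00 + 267.75 = 684.75.
710 > 684.75 → outlier.
851 > 684.75 → outlier.
All remaining values lie within [-29.25, 684.75].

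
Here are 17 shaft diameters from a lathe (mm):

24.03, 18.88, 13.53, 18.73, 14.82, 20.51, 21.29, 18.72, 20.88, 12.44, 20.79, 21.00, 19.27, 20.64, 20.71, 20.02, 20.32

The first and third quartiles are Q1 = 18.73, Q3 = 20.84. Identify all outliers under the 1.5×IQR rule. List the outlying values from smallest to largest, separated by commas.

IQR = Q3 − Q1 = 20.84 − 18.73 = 2.11.
Lower fence = Q1 − 1.5·IQR = 18.73 − 3.165 = 15.565.
Upper fence = Q3 + 1.5·IQR = 20.84 + 3.165 = 24.005.
12.44 < 15.565 → outlier.
13.53 < 15.565 → outlier.
14.82 < 15.565 → outlier.
24.03 > 24.005 → outlier.
All remaining values lie within [15.565, 24.005].

12.44, 13.53, 14.82, 24.03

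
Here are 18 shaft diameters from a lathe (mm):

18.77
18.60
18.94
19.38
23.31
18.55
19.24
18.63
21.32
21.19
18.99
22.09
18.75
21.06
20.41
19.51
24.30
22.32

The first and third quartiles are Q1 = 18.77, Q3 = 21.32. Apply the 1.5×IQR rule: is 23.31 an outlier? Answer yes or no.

no

IQR = Q3 − Q1 = 21.32 − 18.77 = 2.55.
Lower fence = Q1 − 1.5·IQR = 18.77 − 3.825 = 14.945.
Upper fence = Q3 + 1.5·IQR = 21.32 + 3.825 = 25.145.
23.31 lies within [14.945, 25.145].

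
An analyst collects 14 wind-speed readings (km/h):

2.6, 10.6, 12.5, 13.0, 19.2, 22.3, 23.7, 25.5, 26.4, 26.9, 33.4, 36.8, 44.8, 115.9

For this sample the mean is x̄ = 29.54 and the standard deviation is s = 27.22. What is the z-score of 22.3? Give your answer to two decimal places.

z = (22.3 − 29.54) / 27.22 = -0.27.

-0.27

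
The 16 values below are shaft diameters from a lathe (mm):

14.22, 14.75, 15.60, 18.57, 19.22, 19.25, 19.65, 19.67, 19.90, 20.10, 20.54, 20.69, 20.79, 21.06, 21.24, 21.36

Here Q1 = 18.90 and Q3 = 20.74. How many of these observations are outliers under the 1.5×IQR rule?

IQR = 1.84; fences at 18.90 − 2.76 = 16.14 and 20.74 + 2.76 = 23.50.
Outside the cutoffs: 14.22, 14.75, 15.60.

3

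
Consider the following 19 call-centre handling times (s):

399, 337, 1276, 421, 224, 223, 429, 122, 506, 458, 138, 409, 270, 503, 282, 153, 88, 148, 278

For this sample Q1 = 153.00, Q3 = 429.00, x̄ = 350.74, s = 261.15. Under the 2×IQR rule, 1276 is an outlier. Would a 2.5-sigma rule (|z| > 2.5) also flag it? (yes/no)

z = (1276 − 350.74) / 261.15 = 3.54.
|z| = 3.54 > 2.5.

yes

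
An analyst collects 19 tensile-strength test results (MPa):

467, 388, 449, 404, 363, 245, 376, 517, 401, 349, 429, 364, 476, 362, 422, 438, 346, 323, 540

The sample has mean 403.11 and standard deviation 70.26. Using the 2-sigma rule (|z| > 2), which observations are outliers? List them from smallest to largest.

Cutoffs at x̄ ± 2s: 403.11 ± 2·70.26 = [262.59, 543.63].
245: z = -2.25, |z| > 2 → outlier.
Every other value lies within [262.59, 543.63].

245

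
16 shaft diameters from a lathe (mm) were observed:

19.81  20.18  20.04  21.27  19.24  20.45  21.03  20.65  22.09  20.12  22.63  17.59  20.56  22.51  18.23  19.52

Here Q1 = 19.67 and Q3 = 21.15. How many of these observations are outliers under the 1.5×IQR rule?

IQR = 1.48; fences at 19.67 − 2.22 = 17.45 and 21.15 + 2.22 = 23.37.
Every value lies within the cutoffs.

0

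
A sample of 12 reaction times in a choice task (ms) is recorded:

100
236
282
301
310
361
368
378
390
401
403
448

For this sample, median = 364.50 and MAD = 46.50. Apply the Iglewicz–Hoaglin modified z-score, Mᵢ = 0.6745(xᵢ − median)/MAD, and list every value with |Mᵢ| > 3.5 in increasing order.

|Mᵢ| > 3.5 ⇔ |xᵢ − 364.50| > 3.5·46.50/0.6745 = 241.29.
So outliers lie outside [123.21, 605.79].
100: M = -3.84 → outlier.

100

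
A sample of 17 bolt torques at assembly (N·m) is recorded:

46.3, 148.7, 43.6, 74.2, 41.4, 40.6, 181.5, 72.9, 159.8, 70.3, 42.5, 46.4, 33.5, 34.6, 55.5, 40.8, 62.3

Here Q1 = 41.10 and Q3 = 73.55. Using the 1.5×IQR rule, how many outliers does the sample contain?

IQR = 32.45; fences at 41.10 − 48.675 = -7.575 and 73.55 + 48.675 = 122.225.
Outside the cutoffs: 148.7, 159.8, 181.5.

3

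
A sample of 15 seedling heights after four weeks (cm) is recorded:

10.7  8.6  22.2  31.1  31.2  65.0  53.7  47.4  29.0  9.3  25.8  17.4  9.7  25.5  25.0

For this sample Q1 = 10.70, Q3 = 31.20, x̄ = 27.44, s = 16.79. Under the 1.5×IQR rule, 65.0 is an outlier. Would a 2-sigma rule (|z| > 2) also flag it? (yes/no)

yes

z = (65.0 − 27.44) / 16.79 = 2.24.
|z| = 2.24 > 2.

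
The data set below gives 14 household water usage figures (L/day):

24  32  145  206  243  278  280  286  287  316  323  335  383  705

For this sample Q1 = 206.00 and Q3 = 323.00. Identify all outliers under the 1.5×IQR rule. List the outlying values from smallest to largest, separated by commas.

24, 705

IQR = Q3 − Q1 = 323.00 − 206.00 = 117.00.
Lower fence = Q1 − 1.5·IQR = 206.00 − 175.50 = 30.50.
Upper fence = Q3 + 1.5·IQR = 323.00 + 175.50 = 498.50.
24 < 30.50 → outlier.
705 > 498.50 → outlier.
All remaining values lie within [30.50, 498.50].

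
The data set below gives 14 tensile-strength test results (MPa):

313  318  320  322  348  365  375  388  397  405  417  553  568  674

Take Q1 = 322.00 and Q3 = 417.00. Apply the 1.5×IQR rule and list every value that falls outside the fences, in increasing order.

568, 674

IQR = Q3 − Q1 = 417.00 − 322.00 = 95.00.
Lower fence = Q1 − 1.5·IQR = 322.00 − 142.50 = 179.50.
Upper fence = Q3 + 1.5·IQR = 417.00 + 142.50 = 559.50.
568 > 559.50 → outlier.
674 > 559.50 → outlier.
All remaining values lie within [179.50, 559.50].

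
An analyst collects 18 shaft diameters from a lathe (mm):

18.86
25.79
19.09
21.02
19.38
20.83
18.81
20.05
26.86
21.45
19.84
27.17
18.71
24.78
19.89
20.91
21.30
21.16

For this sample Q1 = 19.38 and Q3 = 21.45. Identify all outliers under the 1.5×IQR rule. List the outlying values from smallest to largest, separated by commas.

IQR = Q3 − Q1 = 21.45 − 19.38 = 2.07.
Lower fence = Q1 − 1.5·IQR = 19.38 − 3.105 = 16.275.
Upper fence = Q3 + 1.5·IQR = 21.45 + 3.105 = 24.555.
24.78 > 24.555 → outlier.
25.79 > 24.555 → outlier.
26.86 > 24.555 → outlier.
27.17 > 24.555 → outlier.
All remaining values lie within [16.275, 24.555].

24.78, 25.79, 26.86, 27.17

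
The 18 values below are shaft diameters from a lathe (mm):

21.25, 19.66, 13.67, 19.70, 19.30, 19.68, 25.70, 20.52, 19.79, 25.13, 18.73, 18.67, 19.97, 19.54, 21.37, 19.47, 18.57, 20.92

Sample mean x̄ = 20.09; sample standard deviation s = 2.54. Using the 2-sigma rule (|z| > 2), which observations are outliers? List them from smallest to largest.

13.67, 25.70

Cutoffs at x̄ ± 2s: 20.09 ± 2·2.54 = [15.01, 25.17].
13.67: z = -2.53, |z| > 2 → outlier.
25.70: z = 2.21, |z| > 2 → outlier.
Every other value lies within [15.01, 25.17].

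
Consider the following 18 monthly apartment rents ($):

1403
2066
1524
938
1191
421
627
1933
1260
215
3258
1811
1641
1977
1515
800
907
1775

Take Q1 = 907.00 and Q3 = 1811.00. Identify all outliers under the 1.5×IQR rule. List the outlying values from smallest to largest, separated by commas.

3258

IQR = Q3 − Q1 = 1811.00 − 907.00 = 904.00.
Lower fence = Q1 − 1.5·IQR = 907.00 − 1356.00 = -449.00.
Upper fence = Q3 + 1.5·IQR = 1811.00 + 1356.00 = 3167.00.
3258 > 3167.00 → outlier.
All remaining values lie within [-449.00, 3167.00].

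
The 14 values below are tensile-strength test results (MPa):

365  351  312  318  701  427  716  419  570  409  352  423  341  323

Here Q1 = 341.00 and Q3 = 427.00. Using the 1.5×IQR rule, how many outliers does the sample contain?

3

IQR = 86.00; fences at 341.00 − 129.00 = 212.00 and 427.00 + 129.00 = 556.00.
Outside the cutoffs: 570, 701, 716.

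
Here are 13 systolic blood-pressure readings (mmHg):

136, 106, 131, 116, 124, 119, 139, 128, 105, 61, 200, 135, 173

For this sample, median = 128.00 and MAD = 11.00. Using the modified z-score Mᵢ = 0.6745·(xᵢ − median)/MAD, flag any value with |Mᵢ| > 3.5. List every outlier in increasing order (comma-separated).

|Mᵢ| > 3.5 ⇔ |xᵢ − 128.00| > 3.5·11.00/0.6745 = 57.08.
So outliers lie outside [70.92, 185.08].
61: M = -4.11 → outlier.
200: M = 4.41 → outlier.

61, 200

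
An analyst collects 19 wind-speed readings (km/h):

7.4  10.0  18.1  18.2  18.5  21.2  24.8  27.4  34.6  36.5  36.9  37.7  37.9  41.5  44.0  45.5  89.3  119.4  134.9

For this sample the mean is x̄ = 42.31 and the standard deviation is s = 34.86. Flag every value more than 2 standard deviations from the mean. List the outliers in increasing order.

119.4, 134.9

Cutoffs at x̄ ± 2s: 42.31 ± 2·34.86 = [-27.41, 112.03].
119.4: z = 2.21, |z| > 2 → outlier.
134.9: z = 2.66, |z| > 2 → outlier.
Every other value lies within [-27.41, 112.03].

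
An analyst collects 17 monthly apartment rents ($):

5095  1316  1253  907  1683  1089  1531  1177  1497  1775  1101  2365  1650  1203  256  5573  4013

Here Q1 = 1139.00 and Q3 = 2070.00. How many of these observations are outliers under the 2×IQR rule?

IQR = 931.00; fences at 1139.00 − 1862.00 = -723.00 and 2070.00 + 1862.00 = 3932.00.
Outside the cutoffs: 4013, 5095, 5573.

3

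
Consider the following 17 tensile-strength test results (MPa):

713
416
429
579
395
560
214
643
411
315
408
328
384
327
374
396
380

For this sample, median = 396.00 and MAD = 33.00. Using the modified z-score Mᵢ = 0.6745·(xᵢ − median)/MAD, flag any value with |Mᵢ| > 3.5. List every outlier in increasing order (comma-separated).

214, 579, 643, 713

|Mᵢ| > 3.5 ⇔ |xᵢ − 396.00| > 3.5·33.00/0.6745 = 171.24.
So outliers lie outside [224.76, 567.24].
214: M = -3.72 → outlier.
579: M = 3.74 → outlier.
643: M = 5.05 → outlier.
713: M = 6.48 → outlier.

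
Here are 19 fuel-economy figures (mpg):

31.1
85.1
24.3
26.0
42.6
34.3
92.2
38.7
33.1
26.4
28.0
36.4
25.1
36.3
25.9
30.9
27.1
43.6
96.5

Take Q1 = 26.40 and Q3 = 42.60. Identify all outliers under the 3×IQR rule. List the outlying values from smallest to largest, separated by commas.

IQR = Q3 − Q1 = 42.60 − 26.40 = 16.20.
Lower fence = Q1 − 3·IQR = 26.40 − 48.60 = -22.20.
Upper fence = Q3 + 3·IQR = 42.60 + 48.60 = 91.20.
92.2 > 91.20 → outlier.
96.5 > 91.20 → outlier.
All remaining values lie within [-22.20, 91.20].

92.2, 96.5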